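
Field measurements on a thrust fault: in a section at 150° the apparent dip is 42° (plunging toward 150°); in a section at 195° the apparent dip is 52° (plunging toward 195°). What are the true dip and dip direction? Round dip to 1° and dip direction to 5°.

true dip 52°, dip direction 195°

Represent each trace as a vector plunging at its apparent dip toward its trend (east-north-up frame): v₁ = (0.372, -0.644, -0.669), v₂ = (-0.159, -0.595, -0.788).
Cross product v₁ × v₂ gives the pole to the plane: n ∝ (-0.109, -0.399, 0.324).
tan δ = √(n_x²+n_y²)/n_z = 0.414/0.324, so δ = 52.0°.
The horizontal component of n points toward azimuth atan2(n_x, n_y) = 195°, the dip direction.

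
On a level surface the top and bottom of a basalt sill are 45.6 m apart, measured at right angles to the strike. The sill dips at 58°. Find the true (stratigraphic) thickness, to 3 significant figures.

38.7 m

True thickness t = w · sin(dip) = 45.6 × sin 58°
t = 45.6 × 0.8480 = 38.671 m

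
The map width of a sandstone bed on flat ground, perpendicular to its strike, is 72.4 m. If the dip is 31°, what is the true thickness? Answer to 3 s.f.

37.3 m

True thickness t = w · sin(dip) = 72.4 × sin 31°
t = 72.4 × 0.5150 = 37.289 m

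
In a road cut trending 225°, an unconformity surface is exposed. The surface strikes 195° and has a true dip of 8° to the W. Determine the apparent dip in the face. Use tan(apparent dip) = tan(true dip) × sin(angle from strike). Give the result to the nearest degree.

4°

Angle between strike (195°) and section (225°): β = 30°.
tan(apparent dip) = tan 8° · sin 30° = 0.0703
α = arctan(0.0703) = 4.02°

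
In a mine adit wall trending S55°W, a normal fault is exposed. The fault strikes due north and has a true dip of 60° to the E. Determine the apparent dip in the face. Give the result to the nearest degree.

Angle between strike (due north) and section (S55°W): β = 55°.
tan(apparent dip) = tan 60° · sin 55° = 1.4188
apparent dip = arctan 1.4188 = 54.82°

55°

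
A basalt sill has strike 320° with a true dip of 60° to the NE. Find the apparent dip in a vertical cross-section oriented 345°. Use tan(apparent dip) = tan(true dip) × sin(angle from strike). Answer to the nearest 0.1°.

36.2°

The strike is 320° and the section trends 345°; the acute angle between them is β = 25°.
tan α = tan 60° × sin 25° = 1.7321 × 0.4226 = 0.7320
α = arctan(0.7320) = 36.20°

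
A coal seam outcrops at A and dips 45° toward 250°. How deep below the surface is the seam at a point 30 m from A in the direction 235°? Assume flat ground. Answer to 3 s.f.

The hole lies 15° from the dip direction, so the down-dip offset is 30 × cos 15° = 28.98 m.
Depth = down-dip offset × tan(dip) = 28.98 × tan 45° = 28.98 × 1.0000
Depth = 28.98 m

29.0 m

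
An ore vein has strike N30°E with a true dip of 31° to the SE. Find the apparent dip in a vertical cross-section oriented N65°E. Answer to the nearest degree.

19°

The section lies 35° from the strike.
tan α = tan 31° × sin 35° = 0.6009 × 0.5736 = 0.3446
apparent dip = arctan 0.3446 = 19.02°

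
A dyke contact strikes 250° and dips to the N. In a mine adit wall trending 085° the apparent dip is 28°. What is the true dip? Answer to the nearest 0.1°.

The section is 15° from the strike.
tan(true dip) = tan 28° / sin 15° = 2.0544
δ = arctan(2.0544) = 64.04°

64.0°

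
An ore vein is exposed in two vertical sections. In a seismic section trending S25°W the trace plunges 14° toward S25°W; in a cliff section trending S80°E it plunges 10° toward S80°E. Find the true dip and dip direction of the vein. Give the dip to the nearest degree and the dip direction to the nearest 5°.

Each apparent-dip line lies in the plane. As unit vectors (x east, y north, z up), v₁ plunges 14°→S25°W and v₂ plunges 10°→S80°E.
The plane normal is n = v₁ × v₂ ∝ (0.111, -0.306, 0.923).
Dip δ = arctan(|n_h|/n_z) = arctan(0.325/0.923) = 19.4°.
The horizontal component of n points toward azimuth atan2(n_x, n_y) = 160°, the dip direction.

true dip 19°, dip direction 160°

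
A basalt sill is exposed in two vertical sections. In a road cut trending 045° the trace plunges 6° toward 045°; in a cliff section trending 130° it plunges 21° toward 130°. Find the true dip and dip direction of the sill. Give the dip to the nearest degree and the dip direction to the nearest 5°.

The two traces are lines in the plane: v₁ = (sin 45°·cos 6°, cos 45°·cos 6°, −sin 6°), v₂ = (sin 130°·cos 21°, cos 130°·cos 21°, −sin 21°).
n = v₁ × v₂ = (0.315, -0.177, 0.925) (taken with n_z > 0).
tan δ = √(n_x²+n_y²)/n_z = 0.361/0.925, so δ = 21.3°.
Dip direction = azimuth of (n_x, n_y) = atan2(0.315, -0.177) = 119°.

true dip 21°, dip direction 120°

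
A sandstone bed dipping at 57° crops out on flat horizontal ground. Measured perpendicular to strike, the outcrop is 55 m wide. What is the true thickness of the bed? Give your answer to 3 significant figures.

46.1 m

True thickness t = w · sin(dip) = 55 × sin 57°
t = 55 × 0.8387 = 46.127 m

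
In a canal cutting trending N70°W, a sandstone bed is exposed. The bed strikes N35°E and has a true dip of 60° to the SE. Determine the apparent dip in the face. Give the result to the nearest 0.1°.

59.1°

The section lies 75° from the strike.
tan α = tan 60° × sin 75° = 1.7321 × 0.9659 = 1.6730
α = arctan(1.6730) = 59.13°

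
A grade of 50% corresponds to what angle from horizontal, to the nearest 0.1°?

26.6°

tan θ = 50/100 = 0.5000
θ = arctan(0.5000) = 26.57°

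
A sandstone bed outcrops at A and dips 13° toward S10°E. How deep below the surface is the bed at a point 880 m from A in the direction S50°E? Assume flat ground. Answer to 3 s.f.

156 m

The hole lies 40° from the dip direction, so the down-dip offset is 880 × cos 40° = 674.12 m.
Depth = down-dip offset × tan(dip) = 674.12 × tan 13° = 674.12 × 0.2309
Depth = 155.63 m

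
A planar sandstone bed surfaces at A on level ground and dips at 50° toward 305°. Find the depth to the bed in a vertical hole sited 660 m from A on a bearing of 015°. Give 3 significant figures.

The hole lies 70° from the dip direction, so the down-dip offset is 660 × cos 70° = 225.73 m.
Depth = down-dip offset × tan(dip) = 225.73 × tan 50° = 225.73 × 1.1918
Depth = 269.02 m

269 m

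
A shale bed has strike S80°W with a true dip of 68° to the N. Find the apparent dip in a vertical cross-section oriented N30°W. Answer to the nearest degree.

The section lies 70° from the strike.
tan α = tan 68° × sin 70° = 2.4751 × 0.9397 = 2.3258
apparent dip = arctan 2.3258 = 66.73°

67°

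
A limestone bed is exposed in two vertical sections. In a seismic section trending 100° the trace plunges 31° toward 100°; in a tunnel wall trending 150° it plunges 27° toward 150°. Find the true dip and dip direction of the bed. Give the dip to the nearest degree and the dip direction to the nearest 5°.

Represent each trace as a vector plunging at its apparent dip toward its trend (east-north-up frame): v₁ = (0.844, -0.149, -0.515), v₂ = (0.446, -0.772, -0.454).
n = v₁ × v₂ = (0.330, -0.154, 0.585) (taken with n_z > 0).
tan δ = √(n_x²+n_y²)/n_z = 0.364/0.585, so δ = 31.9°.
Dip direction = atan2(0.330, -0.154) = 115° (azimuth of n's horizontal projection).

true dip 32°, dip direction 115°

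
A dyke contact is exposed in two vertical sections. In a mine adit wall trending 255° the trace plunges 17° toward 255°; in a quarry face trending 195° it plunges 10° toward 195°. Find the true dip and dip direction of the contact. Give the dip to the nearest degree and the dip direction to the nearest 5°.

true dip 17°, dip direction 250°

Represent each trace as a vector plunging at its apparent dip toward its trend (east-north-up frame): v₁ = (-0.924, -0.248, -0.292), v₂ = (-0.255, -0.951, -0.174).
Cross product v₁ × v₂ gives the pole to the plane: n ∝ (-0.235, -0.086, 0.816).
Dip δ = arctan(|n_h|/n_z) = arctan(0.250/0.816) = 17.1°.
The horizontal component of n points toward azimuth atan2(n_x, n_y) = 250°, the dip direction.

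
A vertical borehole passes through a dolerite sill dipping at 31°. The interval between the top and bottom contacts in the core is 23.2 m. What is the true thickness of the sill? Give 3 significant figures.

19.9 m

True thickness t = h · cos(dip) = 23.2 × cos 31°
t = 23.2 × 0.8572 = 19.886 m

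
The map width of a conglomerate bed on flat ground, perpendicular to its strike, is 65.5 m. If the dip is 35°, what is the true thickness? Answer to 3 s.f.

37.6 m

True thickness t = w · sin(dip) = 65.5 × sin 35°
t = 65.5 × 0.5736 = 37.569 m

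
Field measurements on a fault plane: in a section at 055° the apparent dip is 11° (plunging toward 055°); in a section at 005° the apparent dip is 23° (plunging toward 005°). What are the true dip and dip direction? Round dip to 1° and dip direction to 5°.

Each apparent-dip line lies in the plane. As unit vectors (x east, y north, z up), v₁ plunges 11°→055° and v₂ plunges 23°→005°.
Cross product v₁ × v₂ gives the pole to the plane: n ∝ (-0.045, 0.299, 0.692).
Dip δ = arctan(|n_h|/n_z) = arctan(0.302/0.692) = 23.6°.
The horizontal component of n points toward azimuth atan2(n_x, n_y) = 351°, the dip direction.

true dip 24°, dip direction 350°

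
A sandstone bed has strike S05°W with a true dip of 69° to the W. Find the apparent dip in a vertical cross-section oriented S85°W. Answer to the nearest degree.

Angle between strike (S05°W) and section (S85°W): β = 80°.
tan(apparent dip) = tan 69° · sin 80° = 2.5655
apparent dip = arctan 2.5655 = 68.70°

69°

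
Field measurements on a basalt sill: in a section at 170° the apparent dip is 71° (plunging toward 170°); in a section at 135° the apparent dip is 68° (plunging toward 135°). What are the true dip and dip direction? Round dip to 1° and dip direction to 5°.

true dip 71°, dip direction 165°

The two traces are lines in the plane: v₁ = (sin 170°·cos 71°, cos 170°·cos 71°, −sin 71°), v₂ = (sin 135°·cos 68°, cos 135°·cos 68°, −sin 68°).
The plane normal is n = v₁ × v₂ ∝ (0.047, -0.198, 0.070).
tan δ = √(n_x²+n_y²)/n_z = 0.203/0.070, so δ = 71.0°.
Dip direction = azimuth of (n_x, n_y) = atan2(0.047, -0.198) = 167°.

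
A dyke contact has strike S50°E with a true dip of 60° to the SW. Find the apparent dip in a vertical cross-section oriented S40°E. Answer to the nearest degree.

17°

Angle between strike (S50°E) and section (S40°E): β = 10°.
tan(apparent dip) = tan 60° · sin 10° = 0.3008
α = arctan(0.3008) = 16.74°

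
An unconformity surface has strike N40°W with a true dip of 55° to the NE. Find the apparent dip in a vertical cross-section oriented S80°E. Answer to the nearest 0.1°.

The section lies 40° from the strike.
tan(apparent dip) = tan 55° · sin 40° = 0.9180
apparent dip = arctan 0.9180 = 42.55°

42.6°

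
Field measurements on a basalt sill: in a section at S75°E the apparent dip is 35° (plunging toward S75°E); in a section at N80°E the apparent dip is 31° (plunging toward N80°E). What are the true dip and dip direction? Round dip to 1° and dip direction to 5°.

Represent each trace as a vector plunging at its apparent dip toward its trend (east-north-up frame): v₁ = (0.791, -0.212, -0.574), v₂ = (0.844, 0.149, -0.515).
Cross product v₁ × v₂ gives the pole to the plane: n ∝ (0.195, -0.077, 0.297).
True dip = arccos(n_z / |n|) = arccos(0.8174) = 35.2°.
The horizontal component of n points toward azimuth atan2(n_x, n_y) = 112°, the dip direction.

true dip 35°, dip direction 110°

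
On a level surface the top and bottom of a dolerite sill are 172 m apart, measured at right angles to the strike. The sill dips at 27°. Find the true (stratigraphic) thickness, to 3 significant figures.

True thickness t = w · sin(dip) = 172 × sin 27°
t = 172 × 0.4540 = 78.086 m

78.1 m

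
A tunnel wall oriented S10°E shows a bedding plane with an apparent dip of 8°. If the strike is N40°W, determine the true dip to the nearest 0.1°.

15.7°

The section is 30° from the strike.
tan δ = tan α / sin β = tan 8° / sin 30° = 0.1405 / 0.5000 = 0.2811
true dip = arctan 0.2811 = 15.70°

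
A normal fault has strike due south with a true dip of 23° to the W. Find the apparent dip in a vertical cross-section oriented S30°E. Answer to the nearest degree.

12°

The section lies 30° from the strike.
tan α = tan 23° × sin 30° = 0.4245 × 0.5000 = 0.2122
apparent dip = arctan 0.2122 = 11.98°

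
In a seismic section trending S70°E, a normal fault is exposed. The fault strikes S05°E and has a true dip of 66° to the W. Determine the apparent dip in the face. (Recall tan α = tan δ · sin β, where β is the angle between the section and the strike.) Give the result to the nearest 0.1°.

63.8°

Angle between strike (S05°E) and section (S70°E): β = 65°.
tan α = tan 66° × sin 65° = 2.2460 × 0.9063 = 2.0356
α = arctan(2.0356) = 63.84°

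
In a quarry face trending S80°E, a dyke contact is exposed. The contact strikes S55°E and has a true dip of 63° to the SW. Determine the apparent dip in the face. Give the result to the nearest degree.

40°

The strike is S55°E and the section trends S80°E; the acute angle between them is β = 25°.
tan(apparent dip) = tan 63° · sin 25° = 0.8294
α = arctan(0.8294) = 39.67°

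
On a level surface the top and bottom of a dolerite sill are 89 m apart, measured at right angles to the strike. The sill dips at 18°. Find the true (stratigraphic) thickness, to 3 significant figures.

27.5 m

True thickness t = w · sin(dip) = 89 × sin 18°
t = 89 × 0.3090 = 27.503 m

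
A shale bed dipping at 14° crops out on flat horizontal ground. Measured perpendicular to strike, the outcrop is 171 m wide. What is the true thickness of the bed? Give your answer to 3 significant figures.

True thickness t = w · sin(dip) = 171 × sin 14°
t = 171 × 0.2419 = 41.369 m

41.4 m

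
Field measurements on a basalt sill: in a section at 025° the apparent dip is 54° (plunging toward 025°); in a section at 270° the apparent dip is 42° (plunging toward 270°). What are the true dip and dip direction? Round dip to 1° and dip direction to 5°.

true dip 65°, dip direction 335°

Each apparent-dip line lies in the plane. As unit vectors (x east, y north, z up), v₁ plunges 54°→025° and v₂ plunges 42°→270°.
Cross product v₁ × v₂ gives the pole to the plane: n ∝ (-0.356, 0.767, 0.396).
tan δ = √(n_x²+n_y²)/n_z = 0.846/0.396, so δ = 64.9°.
Dip direction = atan2(-0.356, 0.767) = 335° (azimuth of n's horizontal projection).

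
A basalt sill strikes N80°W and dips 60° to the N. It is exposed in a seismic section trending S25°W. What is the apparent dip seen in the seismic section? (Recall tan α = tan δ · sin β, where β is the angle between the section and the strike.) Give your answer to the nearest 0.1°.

The section lies 75° from the strike.
tan α = tan 60° × sin 75° = 1.7321 × 0.9659 = 1.6730
apparent dip = arctan 1.6730 = 59.13°

59.1°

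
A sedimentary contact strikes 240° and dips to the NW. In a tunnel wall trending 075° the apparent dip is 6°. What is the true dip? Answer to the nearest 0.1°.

The section is 15° from the strike.
tan δ = tan α / sin β = tan 6° / sin 15° = 0.1051 / 0.2588 = 0.4061
true dip = arctan 0.4061 = 22.10°

22.1°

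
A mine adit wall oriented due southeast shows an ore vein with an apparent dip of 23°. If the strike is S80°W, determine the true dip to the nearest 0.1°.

The section is 55° from the strike.
tan δ = tan α / sin β = tan 23° / sin 55° = 0.4245 / 0.8192 = 0.5182
δ = arctan(0.5182) = 27.39°

27.4°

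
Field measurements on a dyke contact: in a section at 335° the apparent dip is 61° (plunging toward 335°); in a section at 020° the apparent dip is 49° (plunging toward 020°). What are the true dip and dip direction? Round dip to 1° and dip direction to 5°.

true dip 61°, dip direction 330°

Represent each trace as a vector plunging at its apparent dip toward its trend (east-north-up frame): v₁ = (-0.205, 0.439, -0.875), v₂ = (0.224, 0.616, -0.755).
Cross product v₁ × v₂ gives the pole to the plane: n ∝ (-0.208, 0.351, 0.225).
tan δ = √(n_x²+n_y²)/n_z = 0.408/0.225, so δ = 61.1°.
Dip direction = atan2(-0.208, 0.351) = 329° (azimuth of n's horizontal projection).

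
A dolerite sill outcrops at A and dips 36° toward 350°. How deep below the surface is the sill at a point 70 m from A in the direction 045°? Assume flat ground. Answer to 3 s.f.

29.2 m

The hole lies 55° from the dip direction, so the down-dip offset is 70 × cos 55° = 40.15 m.
Depth = down-dip offset × tan(dip) = 40.15 × tan 36° = 40.15 × 0.7265
Depth = 29.17 m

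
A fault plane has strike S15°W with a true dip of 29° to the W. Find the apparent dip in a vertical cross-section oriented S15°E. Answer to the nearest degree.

15°

The strike is S15°W and the section trends S15°E; the acute angle between them is β = 30°.
tan(apparent dip) = tan 29° · sin 30° = 0.2772
α = arctan(0.2772) = 15.49°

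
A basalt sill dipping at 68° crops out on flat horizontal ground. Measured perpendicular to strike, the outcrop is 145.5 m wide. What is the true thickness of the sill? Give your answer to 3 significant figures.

135 m

True thickness t = w · sin(dip) = 145.5 × sin 68°
t = 145.5 × 0.9272 = 134.905 m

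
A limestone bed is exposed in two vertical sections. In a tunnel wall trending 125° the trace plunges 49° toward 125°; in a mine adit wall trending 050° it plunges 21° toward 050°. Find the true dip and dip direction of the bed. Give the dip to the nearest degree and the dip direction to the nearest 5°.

true dip 49°, dip direction 120°

Each apparent-dip line lies in the plane. As unit vectors (x east, y north, z up), v₁ plunges 49°→125° and v₂ plunges 21°→050°.
The plane normal is n = v₁ × v₂ ∝ (0.588, -0.347, 0.592).
Dip δ = arctan(|n_h|/n_z) = arctan(0.683/0.592) = 49.1°.
Dip direction = atan2(0.588, -0.347) = 121° (azimuth of n's horizontal projection).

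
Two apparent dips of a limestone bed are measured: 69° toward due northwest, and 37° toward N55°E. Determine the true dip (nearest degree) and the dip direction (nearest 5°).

true dip 71°, dip direction 340°

The two traces are lines in the plane: v₁ = (sin 315°·cos 69°, cos 315°·cos 69°, −sin 69°), v₂ = (sin 55°·cos 37°, cos 55°·cos 37°, −sin 37°).
Cross product v₁ × v₂ gives the pole to the plane: n ∝ (-0.275, 0.763, 0.282).
True dip = arccos(n_z / |n|) = arccos(0.3282) = 70.8°.
Dip direction = azimuth of (n_x, n_y) = atan2(-0.275, 0.763) = 340°.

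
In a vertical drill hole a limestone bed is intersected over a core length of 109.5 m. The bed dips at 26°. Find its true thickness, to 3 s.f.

98.4 m

True thickness t = h · cos(dip) = 109.5 × cos 26°
t = 109.5 × 0.8988 = 98.418 m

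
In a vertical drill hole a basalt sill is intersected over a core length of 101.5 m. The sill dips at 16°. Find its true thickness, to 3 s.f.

True thickness t = h · cos(dip) = 101.5 × cos 16°
t = 101.5 × 0.9613 = 97.568 m

97.6 m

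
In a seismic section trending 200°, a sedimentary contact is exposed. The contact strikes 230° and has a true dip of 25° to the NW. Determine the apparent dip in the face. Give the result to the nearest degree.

The section lies 30° from the strike.
tan(apparent dip) = tan 25° · sin 30° = 0.2332
apparent dip = arctan 0.2332 = 13.12°

13°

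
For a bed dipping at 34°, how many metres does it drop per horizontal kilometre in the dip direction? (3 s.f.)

drop per km = 1000 × tan 34° = 1000 × 0.6745

675 m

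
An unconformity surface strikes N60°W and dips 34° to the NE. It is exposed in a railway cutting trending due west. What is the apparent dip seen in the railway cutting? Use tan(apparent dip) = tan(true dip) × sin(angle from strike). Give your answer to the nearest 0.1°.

18.6°

The section lies 30° from the strike.
tan α = tan 34° × sin 30° = 0.6745 × 0.5000 = 0.3373
apparent dip = arctan 0.3373 = 18.64°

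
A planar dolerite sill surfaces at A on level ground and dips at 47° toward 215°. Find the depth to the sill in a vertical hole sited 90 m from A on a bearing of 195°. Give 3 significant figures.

90.7 m

The hole lies 20° from the dip direction, so the down-dip offset is 90 × cos 20° = 84.57 m.
Depth = down-dip offset × tan(dip) = 84.57 × tan 47° = 84.57 × 1.0724
Depth = 90.69 m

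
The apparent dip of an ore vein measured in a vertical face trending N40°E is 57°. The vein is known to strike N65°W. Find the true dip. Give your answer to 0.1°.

β = acute angle between strike N65°W and section N40°E = 75°.
tan(true dip) = tan 57° / sin 75° = 1.5942
δ = arctan(1.5942) = 57.90°

57.9°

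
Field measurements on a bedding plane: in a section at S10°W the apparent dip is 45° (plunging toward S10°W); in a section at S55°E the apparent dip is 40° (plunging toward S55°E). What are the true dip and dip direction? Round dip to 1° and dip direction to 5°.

true dip 48°, dip direction 165°

Represent each trace as a vector plunging at its apparent dip toward its trend (east-north-up frame): v₁ = (-0.123, -0.696, -0.707), v₂ = (0.628, -0.439, -0.643).
Cross product v₁ × v₂ gives the pole to the plane: n ∝ (0.137, -0.523, 0.491).
True dip = arccos(n_z / |n|) = arccos(0.6725) = 47.7°.
The horizontal component of n points toward azimuth atan2(n_x, n_y) = 165°, the dip direction.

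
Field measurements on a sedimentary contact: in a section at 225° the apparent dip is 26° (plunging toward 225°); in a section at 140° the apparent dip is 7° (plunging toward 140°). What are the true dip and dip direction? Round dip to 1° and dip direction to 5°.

The two traces are lines in the plane: v₁ = (sin 225°·cos 26°, cos 225°·cos 26°, −sin 26°), v₂ = (sin 140°·cos 7°, cos 140°·cos 7°, −sin 7°).
The plane normal is n = v₁ × v₂ ∝ (-0.256, -0.357, 0.889).
tan δ = √(n_x²+n_y²)/n_z = 0.439/0.889, so δ = 26.3°.
Dip direction = azimuth of (n_x, n_y) = atan2(-0.256, -0.357) = 216°.

true dip 26°, dip direction 215°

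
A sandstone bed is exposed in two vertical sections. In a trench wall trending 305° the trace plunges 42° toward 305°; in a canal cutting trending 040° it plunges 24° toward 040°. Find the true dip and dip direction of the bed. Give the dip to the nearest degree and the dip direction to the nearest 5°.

true dip 46°, dip direction 335°

Represent each trace as a vector plunging at its apparent dip toward its trend (east-north-up frame): v₁ = (-0.609, 0.426, -0.669), v₂ = (0.587, 0.700, -0.407).
Cross product v₁ × v₂ gives the pole to the plane: n ∝ (-0.295, 0.641, 0.676).
Dip δ = arctan(|n_h|/n_z) = arctan(0.705/0.676) = 46.2°.
The horizontal component of n points toward azimuth atan2(n_x, n_y) = 335°, the dip direction.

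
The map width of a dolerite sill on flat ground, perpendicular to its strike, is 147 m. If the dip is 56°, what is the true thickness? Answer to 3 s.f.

122 m

True thickness t = w · sin(dip) = 147 × sin 56°
t = 147 × 0.8290 = 121.869 m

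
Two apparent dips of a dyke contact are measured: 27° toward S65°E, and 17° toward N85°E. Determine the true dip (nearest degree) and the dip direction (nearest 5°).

Represent each trace as a vector plunging at its apparent dip toward its trend (east-north-up frame): v₁ = (0.808, -0.377, -0.454), v₂ = (0.953, 0.083, -0.292).
Cross product v₁ × v₂ gives the pole to the plane: n ∝ (0.148, -0.196, 0.426).
Dip δ = arctan(|n_h|/n_z) = arctan(0.246/0.426) = 30.0°.
Dip direction = atan2(0.148, -0.196) = 143° (azimuth of n's horizontal projection).

true dip 30°, dip direction 145°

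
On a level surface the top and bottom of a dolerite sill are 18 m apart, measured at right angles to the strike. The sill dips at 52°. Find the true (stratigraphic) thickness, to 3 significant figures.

True thickness t = w · sin(dip) = 18 × sin 52°
t = 18 × 0.7880 = 14.184 m

14.2 m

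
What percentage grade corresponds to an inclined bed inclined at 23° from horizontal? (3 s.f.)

42.4%

grade % = 100 × tan 23° = 100 × 0.4245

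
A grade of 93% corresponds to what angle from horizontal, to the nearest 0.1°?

42.9°

tan θ = 93/100 = 0.9300
θ = arctan(0.9300) = 42.92°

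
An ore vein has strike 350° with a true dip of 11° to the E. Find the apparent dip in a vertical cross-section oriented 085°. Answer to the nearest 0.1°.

Angle between strike (350°) and section (085°): β = 85°.
tan α = tan 11° × sin 85° = 0.1944 × 0.9962 = 0.1936
α = arctan(0.1936) = 10.96°

11.0°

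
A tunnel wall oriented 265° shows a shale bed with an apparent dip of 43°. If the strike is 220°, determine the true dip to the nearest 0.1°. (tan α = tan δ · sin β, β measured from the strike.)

52.8°

The section is 45° from the strike.
tan δ = tan α / sin β = tan 43° / sin 45° = 0.9325 / 0.7071 = 1.3188
true dip = arctan 1.3188 = 52.83°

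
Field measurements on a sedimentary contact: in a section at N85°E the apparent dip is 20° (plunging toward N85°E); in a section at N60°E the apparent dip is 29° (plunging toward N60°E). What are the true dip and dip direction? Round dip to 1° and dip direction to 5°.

true dip 33°, dip direction 030°

Represent each trace as a vector plunging at its apparent dip toward its trend (east-north-up frame): v₁ = (0.936, 0.082, -0.342), v₂ = (0.757, 0.437, -0.485).
The plane normal is n = v₁ × v₂ ∝ (0.110, 0.195, 0.347).
Dip δ = arctan(|n_h|/n_z) = arctan(0.224/0.347) = 32.8°.
Dip direction = atan2(0.110, 0.195) = 29° (azimuth of n's horizontal projection).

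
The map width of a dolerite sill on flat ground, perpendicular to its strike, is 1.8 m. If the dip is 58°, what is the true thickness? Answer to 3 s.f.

True thickness t = w · sin(dip) = 1.8 × sin 58°
t = 1.8 × 0.8480 = 1.526 m

1.53 m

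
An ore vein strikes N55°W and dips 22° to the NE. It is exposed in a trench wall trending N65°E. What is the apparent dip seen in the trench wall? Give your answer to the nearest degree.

19°

Angle between strike (N55°W) and section (N65°E): β = 60°.
tan α = tan 22° × sin 60° = 0.4040 × 0.8660 = 0.3499
α = arctan(0.3499) = 19.28°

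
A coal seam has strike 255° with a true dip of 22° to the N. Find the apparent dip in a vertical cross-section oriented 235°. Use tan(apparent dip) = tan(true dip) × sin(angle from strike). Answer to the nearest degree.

The section lies 20° from the strike.
tan α = tan 22° × sin 20° = 0.4040 × 0.3420 = 0.1382
α = arctan(0.1382) = 7.87°

8°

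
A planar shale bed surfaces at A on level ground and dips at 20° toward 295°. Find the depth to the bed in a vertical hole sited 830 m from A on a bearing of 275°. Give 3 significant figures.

The hole lies 20° from the dip direction, so the down-dip offset is 830 × cos 20° = 779.94 m.
Depth = down-dip offset × tan(dip) = 779.94 × tan 20° = 779.94 × 0.3640
Depth = 283.88 m

284 m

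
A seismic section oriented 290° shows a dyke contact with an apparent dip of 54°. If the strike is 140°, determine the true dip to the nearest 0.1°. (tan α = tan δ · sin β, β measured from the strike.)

70.0°

β = acute angle between strike 140° and section 290° = 30°.
tan δ = tan α / sin β = tan 54° / sin 30° = 1.3764 / 0.5000 = 2.7528
δ = arctan(2.7528) = 70.04°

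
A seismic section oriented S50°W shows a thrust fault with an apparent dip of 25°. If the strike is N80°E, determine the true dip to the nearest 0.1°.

The section is 30° from the strike.
tan δ = tan α / sin β = tan 25° / sin 30° = 0.4663 / 0.5000 = 0.9326
δ = arctan(0.9326) = 43.00°

43.0°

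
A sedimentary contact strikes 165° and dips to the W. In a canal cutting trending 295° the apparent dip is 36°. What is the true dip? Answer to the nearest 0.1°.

43.5°

β = acute angle between strike 165° and section 295° = 50°.
tan(true dip) = tan 36° / sin 50° = 0.9484
δ = arctan(0.9484) = 43.48°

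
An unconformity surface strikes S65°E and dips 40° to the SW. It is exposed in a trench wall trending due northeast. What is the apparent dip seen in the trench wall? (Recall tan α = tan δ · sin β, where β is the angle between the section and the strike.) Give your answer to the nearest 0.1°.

The strike is S65°E and the section trends due northeast; the acute angle between them is β = 70°.
tan α = tan 40° × sin 70° = 0.8391 × 0.9397 = 0.7885
apparent dip = arctan 0.7885 = 38.26°

38.3°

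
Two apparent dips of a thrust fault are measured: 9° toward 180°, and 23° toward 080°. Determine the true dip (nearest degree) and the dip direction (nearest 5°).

true dip 26°, dip direction 110°

Each apparent-dip line lies in the plane. As unit vectors (x east, y north, z up), v₁ plunges 9°→180° and v₂ plunges 23°→080°.
Cross product v₁ × v₂ gives the pole to the plane: n ∝ (0.411, -0.142, 0.895).
Dip δ = arctan(|n_h|/n_z) = arctan(0.435/0.895) = 25.9°.
Dip direction = azimuth of (n_x, n_y) = atan2(0.411, -0.142) = 109°.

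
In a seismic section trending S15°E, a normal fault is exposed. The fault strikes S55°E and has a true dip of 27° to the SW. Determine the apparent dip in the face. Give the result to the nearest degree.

18°

The strike is S55°E and the section trends S15°E; the acute angle between them is β = 40°.
tan(apparent dip) = tan 27° · sin 40° = 0.3275
apparent dip = arctan 0.3275 = 18.13°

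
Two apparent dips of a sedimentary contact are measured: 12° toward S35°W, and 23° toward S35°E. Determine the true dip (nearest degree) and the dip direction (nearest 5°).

true dip 23°, dip direction 155°

The two traces are lines in the plane: v₁ = (sin 215°·cos 12°, cos 215°·cos 12°, −sin 12°), v₂ = (sin 145°·cos 23°, cos 145°·cos 23°, −sin 23°).
n = v₁ × v₂ = (0.156, -0.329, 0.846) (taken with n_z > 0).
tan δ = √(n_x²+n_y²)/n_z = 0.364/0.846, so δ = 23.3°.
Dip direction = azimuth of (n_x, n_y) = atan2(0.156, -0.329) = 155°.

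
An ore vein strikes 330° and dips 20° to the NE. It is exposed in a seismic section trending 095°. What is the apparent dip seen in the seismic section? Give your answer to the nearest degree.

17°

Angle between strike (330°) and section (095°): β = 55°.
tan α = tan 20° × sin 55° = 0.3640 × 0.8192 = 0.2981
apparent dip = arctan 0.2981 = 16.60°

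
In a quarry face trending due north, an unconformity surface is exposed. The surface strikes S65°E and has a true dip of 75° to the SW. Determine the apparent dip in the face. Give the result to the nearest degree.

Angle between strike (S65°E) and section (due north): β = 65°.
tan α = tan 75° × sin 65° = 3.7321 × 0.9063 = 3.3824
apparent dip = arctan 3.3824 = 73.53°

74°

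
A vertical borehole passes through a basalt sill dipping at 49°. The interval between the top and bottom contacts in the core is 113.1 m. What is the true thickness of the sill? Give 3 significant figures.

True thickness t = h · cos(dip) = 113.1 × cos 49°
t = 113.1 × 0.6561 = 74.200 m

74.2 m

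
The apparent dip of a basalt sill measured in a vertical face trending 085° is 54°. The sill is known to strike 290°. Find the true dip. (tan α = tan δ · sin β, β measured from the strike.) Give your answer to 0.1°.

The section is 25° from the strike.
tan δ = tan α / sin β = tan 54° / sin 25° = 1.3764 / 0.4226 = 3.2568
δ = arctan(3.2568) = 72.93°

72.9°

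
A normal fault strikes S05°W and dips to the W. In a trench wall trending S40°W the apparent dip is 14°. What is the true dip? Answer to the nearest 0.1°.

The section is 35° from the strike.
tan δ = tan α / sin β = tan 14° / sin 35° = 0.2493 / 0.5736 = 0.4347
true dip = arctan 0.4347 = 23.49°

23.5°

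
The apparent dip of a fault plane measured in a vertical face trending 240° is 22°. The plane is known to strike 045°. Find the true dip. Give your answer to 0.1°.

57.4°

The section is 15° from the strike.
tan δ = tan α / sin β = tan 22° / sin 15° = 0.4040 / 0.2588 = 1.5610
true dip = arctan 1.5610 = 57.36°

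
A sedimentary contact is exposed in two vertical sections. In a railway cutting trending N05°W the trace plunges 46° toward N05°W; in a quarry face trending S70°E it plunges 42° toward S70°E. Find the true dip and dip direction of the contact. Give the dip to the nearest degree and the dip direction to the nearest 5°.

true dip 61°, dip direction 050°

Represent each trace as a vector plunging at its apparent dip toward its trend (east-north-up frame): v₁ = (-0.061, 0.692, -0.719), v₂ = (0.698, -0.254, -0.669).
n = v₁ × v₂ = (0.646, 0.543, 0.468) (taken with n_z > 0).
tan δ = √(n_x²+n_y²)/n_z = 0.844/0.468, so δ = 61.0°.
Dip direction = azimuth of (n_x, n_y) = atan2(0.646, 0.543) = 50°.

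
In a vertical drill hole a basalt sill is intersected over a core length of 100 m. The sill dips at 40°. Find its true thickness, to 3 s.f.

76.6 m

True thickness t = h · cos(dip) = 100 × cos 40°
t = 100 × 0.7660 = 76.604 m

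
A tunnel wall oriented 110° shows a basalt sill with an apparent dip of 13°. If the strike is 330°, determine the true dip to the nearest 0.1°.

19.8°

The section is 40° from the strike.
tan(true dip) = tan 13° / sin 40° = 0.3592
δ = arctan(0.3592) = 19.76°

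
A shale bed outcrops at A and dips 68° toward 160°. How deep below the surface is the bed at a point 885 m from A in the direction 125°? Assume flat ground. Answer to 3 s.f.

The hole lies 35° from the dip direction, so the down-dip offset is 885 × cos 35° = 724.95 m.
Depth = down-dip offset × tan(dip) = 724.95 × tan 68° = 724.95 × 2.4751
Depth = 1794.31 m

1790 m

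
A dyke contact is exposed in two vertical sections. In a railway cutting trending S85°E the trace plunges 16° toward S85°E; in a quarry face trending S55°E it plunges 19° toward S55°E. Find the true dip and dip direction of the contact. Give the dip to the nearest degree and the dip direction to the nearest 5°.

true dip 19°, dip direction 130°

Represent each trace as a vector plunging at its apparent dip toward its trend (east-north-up frame): v₁ = (0.958, -0.084, -0.276), v₂ = (0.775, -0.542, -0.326).
n = v₁ × v₂ = (0.122, -0.098, 0.454) (taken with n_z > 0).
Dip δ = arctan(|n_h|/n_z) = arctan(0.157/0.454) = 19.0°.
Dip direction = atan2(0.122, -0.098) = 129° (azimuth of n's horizontal projection).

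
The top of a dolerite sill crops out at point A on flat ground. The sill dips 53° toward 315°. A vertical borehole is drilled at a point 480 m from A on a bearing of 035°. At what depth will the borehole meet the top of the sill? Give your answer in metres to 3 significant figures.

111 m

The hole lies 80° from the dip direction, so the down-dip offset is 480 × cos 80° = 83.35 m.
Depth = down-dip offset × tan(dip) = 83.35 × tan 53° = 83.35 × 1.3270
Depth = 110.61 m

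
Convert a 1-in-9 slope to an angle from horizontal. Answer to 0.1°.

6.3°

tan θ = 1/9 = 0.1111
θ = arctan(0.1111) = 6.34°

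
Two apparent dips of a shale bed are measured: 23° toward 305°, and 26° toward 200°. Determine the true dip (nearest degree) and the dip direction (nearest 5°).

Represent each trace as a vector plunging at its apparent dip toward its trend (east-north-up frame): v₁ = (-0.754, 0.528, -0.391), v₂ = (-0.307, -0.845, -0.438).
n = v₁ × v₂ = (-0.561, -0.210, 0.799) (taken with n_z > 0).
Dip δ = arctan(|n_h|/n_z) = arctan(0.600/0.799) = 36.9°.
Dip direction = azimuth of (n_x, n_y) = atan2(-0.561, -0.210) = 249°.

true dip 37°, dip direction 250°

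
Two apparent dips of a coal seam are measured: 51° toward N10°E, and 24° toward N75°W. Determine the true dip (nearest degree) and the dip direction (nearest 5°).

Each apparent-dip line lies in the plane. As unit vectors (x east, y north, z up), v₁ plunges 51°→N10°E and v₂ plunges 24°→N75°W.
The plane normal is n = v₁ × v₂ ∝ (-0.068, 0.730, 0.573).
tan δ = √(n_x²+n_y²)/n_z = 0.733/0.573, so δ = 52.0°.
The horizontal component of n points toward azimuth atan2(n_x, n_y) = 355°, the dip direction.

true dip 52°, dip direction 355°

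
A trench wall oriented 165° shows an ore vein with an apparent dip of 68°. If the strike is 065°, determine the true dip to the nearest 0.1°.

68.3°

β = acute angle between strike 065° and section 165° = 80°.
tan δ = tan α / sin β = tan 68° / sin 80° = 2.4751 / 0.9848 = 2.5133
δ = arctan(2.5133) = 68.30°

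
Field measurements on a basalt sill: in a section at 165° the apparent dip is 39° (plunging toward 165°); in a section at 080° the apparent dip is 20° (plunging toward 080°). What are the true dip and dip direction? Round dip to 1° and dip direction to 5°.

true dip 41°, dip direction 145°

Represent each trace as a vector plunging at its apparent dip toward its trend (east-north-up frame): v₁ = (0.201, -0.751, -0.629), v₂ = (0.925, 0.163, -0.342).
Cross product v₁ × v₂ gives the pole to the plane: n ∝ (0.359, -0.514, 0.727).
True dip = arccos(n_z / |n|) = arccos(0.7576) = 40.8°.
The horizontal component of n points toward azimuth atan2(n_x, n_y) = 145°, the dip direction.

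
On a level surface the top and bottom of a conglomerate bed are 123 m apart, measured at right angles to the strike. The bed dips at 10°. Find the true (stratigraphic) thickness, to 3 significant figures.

21.4 m

True thickness t = w · sin(dip) = 123 × sin 10°
t = 123 × 0.1736 = 21.359 m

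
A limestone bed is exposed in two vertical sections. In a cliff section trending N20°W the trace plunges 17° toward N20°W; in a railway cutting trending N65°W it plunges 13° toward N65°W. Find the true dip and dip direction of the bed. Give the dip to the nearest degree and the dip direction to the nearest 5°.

true dip 17°, dip direction 335°

Represent each trace as a vector plunging at its apparent dip toward its trend (east-north-up frame): v₁ = (-0.327, 0.899, -0.292), v₂ = (-0.883, 0.412, -0.225).
Cross product v₁ × v₂ gives the pole to the plane: n ∝ (-0.082, 0.185, 0.659).
Dip δ = arctan(|n_h|/n_z) = arctan(0.202/0.659) = 17.0°.
Dip direction = atan2(-0.082, 0.185) = 336° (azimuth of n's horizontal projection).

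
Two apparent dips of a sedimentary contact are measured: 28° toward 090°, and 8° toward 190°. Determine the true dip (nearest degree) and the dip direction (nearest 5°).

true dip 30°, dip direction 115°

Each apparent-dip line lies in the plane. As unit vectors (x east, y north, z up), v₁ plunges 28°→090° and v₂ plunges 8°→190°.
The plane normal is n = v₁ × v₂ ∝ (0.458, -0.204, 0.861).
tan δ = √(n_x²+n_y²)/n_z = 0.501/0.861, so δ = 30.2°.
Dip direction = atan2(0.458, -0.204) = 114° (azimuth of n's horizontal projection).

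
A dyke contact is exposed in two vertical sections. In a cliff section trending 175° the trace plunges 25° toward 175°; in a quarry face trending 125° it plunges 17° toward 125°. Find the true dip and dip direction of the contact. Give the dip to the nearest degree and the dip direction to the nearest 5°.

Represent each trace as a vector plunging at its apparent dip toward its trend (east-north-up frame): v₁ = (0.079, -0.903, -0.423), v₂ = (0.783, -0.549, -0.292).
The plane normal is n = v₁ × v₂ ∝ (0.032, -0.308, 0.664).
Dip δ = arctan(|n_h|/n_z) = arctan(0.310/0.664) = 25.0°.
Dip direction = atan2(0.032, -0.308) = 174° (azimuth of n's horizontal projection).

true dip 25°, dip direction 175°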